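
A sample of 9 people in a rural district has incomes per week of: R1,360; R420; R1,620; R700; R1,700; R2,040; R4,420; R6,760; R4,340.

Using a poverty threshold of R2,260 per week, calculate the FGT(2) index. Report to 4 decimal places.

Poor units: R420, R700, R1,360, R1,620, R1,700, R2,040 (q = 6 of N = 9).
Normalized shortfalls: (2260−420)/2260 = 0.8142; (2260−700)/2260 = 0.6903; (2260−1360)/2260 = 0.3982; (2260−1620)/2260 = 0.2832; (2260−1700)/2260 = 0.2478; (2260−2040)/2260 = 0.0973.
Squared: 0.6629; 0.4765; 0.1586; 0.0802; 0.0614; 0.0095.
Sum = 1.448978; P₂ = 1.448978 / 9 = 0.1610.

0.1610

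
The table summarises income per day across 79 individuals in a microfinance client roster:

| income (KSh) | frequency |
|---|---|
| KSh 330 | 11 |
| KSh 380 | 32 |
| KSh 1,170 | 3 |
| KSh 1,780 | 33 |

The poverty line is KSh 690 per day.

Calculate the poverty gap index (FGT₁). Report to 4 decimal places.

0.2546

Below z: 11×KSh 330, 32×KSh 380 (q = 43 of N = 79).
Gap ratios (z−y)/z: (690−330)/690 = 0.5217 (×11); (690−380)/690 = 0.4493 (×32).
Sum of shortfalls = 20.115942; P₁ averages over all N: 20.115942 / 79 = 0.2546.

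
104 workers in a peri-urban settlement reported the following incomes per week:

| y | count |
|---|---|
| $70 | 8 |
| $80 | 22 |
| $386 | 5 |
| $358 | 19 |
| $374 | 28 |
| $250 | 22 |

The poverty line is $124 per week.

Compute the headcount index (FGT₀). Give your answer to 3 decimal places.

0.288

30 of the 104 workers have income below $124.
H = 30/104 = 0.288.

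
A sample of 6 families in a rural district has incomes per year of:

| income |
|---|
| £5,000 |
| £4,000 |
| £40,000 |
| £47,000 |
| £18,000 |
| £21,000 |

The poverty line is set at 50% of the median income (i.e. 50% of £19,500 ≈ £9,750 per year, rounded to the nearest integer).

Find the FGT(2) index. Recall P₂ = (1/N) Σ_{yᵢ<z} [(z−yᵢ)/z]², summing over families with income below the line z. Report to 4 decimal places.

Incomes under z: £4,000, £5,000 (q = 2 of N = 6).
Normalized shortfalls: (9750−4000)/9750 = 0.5897; (9750−5000)/9750 = 0.4872.
Squared: 0.3478; 0.2373.
Sum = 0.585141; P₂ = 0.585141 / 6 = 0.0975.

0.0975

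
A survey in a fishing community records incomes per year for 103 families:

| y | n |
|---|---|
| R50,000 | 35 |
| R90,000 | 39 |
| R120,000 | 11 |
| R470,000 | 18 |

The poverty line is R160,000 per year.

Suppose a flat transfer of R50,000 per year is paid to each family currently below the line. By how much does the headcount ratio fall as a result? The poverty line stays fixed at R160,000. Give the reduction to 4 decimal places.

Before: below the line — 35×R50,000, 39×R90,000, 11×R120,000; headcount ratio = 0.825243.
After the R50,000 transfer: below the line — 35×R100,000, 39×R140,000; headcount ratio = 0.718447.
Reduction = 0.825243 − 0.718447 = 0.1068.

0.1068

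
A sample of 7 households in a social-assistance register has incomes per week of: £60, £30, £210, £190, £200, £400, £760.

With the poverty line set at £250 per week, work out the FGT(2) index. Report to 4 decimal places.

Below the line: £30, £60, £190, £200, £210 (q = 5 of N = 7).
Relative gaps: (250−30)/250 = 0.8800; (250−60)/250 = 0.7600; (250−190)/250 = 0.2400; (250−200)/250 = 0.2000; (250−210)/250 = 0.1600.
Squared: 0.7744; 0.5776; 0.0576; 0.0400; 0.0256.
Sum = 1.475200; P₂ = 1.475200 / 7 = 0.2107.

0.2107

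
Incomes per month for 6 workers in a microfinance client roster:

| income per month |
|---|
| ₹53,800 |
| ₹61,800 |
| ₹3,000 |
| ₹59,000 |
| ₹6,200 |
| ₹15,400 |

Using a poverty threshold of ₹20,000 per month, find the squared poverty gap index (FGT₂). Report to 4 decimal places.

0.2086

Below z: ₹3,000, ₹6,200, ₹15,400 (q = 3 of N = 6).
Relative gaps: (20000−3000)/20000 = 0.8500; (20000−6200)/20000 = 0.6900; (20000−15400)/20000 = 0.2300.
Squared: 0.7225; 0.4761; 0.0529.
Sum = 1.251500; P₂ = 1.251500 / 6 = 0.2086.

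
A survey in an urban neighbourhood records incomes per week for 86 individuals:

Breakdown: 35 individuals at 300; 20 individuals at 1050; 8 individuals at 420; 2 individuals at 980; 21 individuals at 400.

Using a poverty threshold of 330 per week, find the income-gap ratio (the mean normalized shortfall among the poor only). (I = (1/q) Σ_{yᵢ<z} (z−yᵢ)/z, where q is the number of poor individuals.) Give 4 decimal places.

Below the line: 35×300 (q = 35 of N = 86).
Shortfall ratios (z−y)/z: 0.0909 (×35); sum = 3.181818.
The income-gap ratio divides by q (the poor only): 3.181818 / 35 = 0.0909.

0.0909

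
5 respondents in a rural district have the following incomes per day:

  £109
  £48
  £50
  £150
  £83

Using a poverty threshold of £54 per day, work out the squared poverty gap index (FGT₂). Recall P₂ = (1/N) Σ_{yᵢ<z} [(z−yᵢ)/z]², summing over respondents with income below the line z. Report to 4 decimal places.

Below the line: £48, £50 (q = 2 of N = 5).
Shortfall ratios: (54−48)/54 = 0.1111; (54−50)/54 = 0.0741.
Squared: 0.0123; 0.0055.
Sum = 0.017833; P₂ = 0.017833 / 5 = 0.0036.

0.0036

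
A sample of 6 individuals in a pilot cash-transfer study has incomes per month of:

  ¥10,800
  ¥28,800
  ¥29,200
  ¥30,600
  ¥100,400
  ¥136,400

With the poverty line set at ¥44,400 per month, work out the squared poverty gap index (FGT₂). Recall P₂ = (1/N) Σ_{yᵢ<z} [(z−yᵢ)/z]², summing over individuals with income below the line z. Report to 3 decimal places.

0.152

Below the line: ¥10,800, ¥28,800, ¥29,200, ¥30,600 (q = 4 of N = 6).
Gap ratios (z−y)/z: (44400−10800)/44400 = 0.7568; (44400−28800)/44400 = 0.3514; (44400−29200)/44400 = 0.3423; (44400−30600)/44400 = 0.3108.
Squared: 0.5727; 0.1234; 0.1172; 0.0966.
Sum = 0.909930; P₂ = 0.909930 / 6 = 0.152.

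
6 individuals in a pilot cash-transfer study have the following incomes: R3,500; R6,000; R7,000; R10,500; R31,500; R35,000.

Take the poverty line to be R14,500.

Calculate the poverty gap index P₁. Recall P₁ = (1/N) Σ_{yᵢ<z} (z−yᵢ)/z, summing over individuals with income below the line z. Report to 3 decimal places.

0.356

Poor units: R3,500, R6,000, R7,000, R10,500 (q = 4 of N = 6).
Relative gaps: (14500−3500)/14500 = 0.7586; (14500−6000)/14500 = 0.5862; (14500−7000)/14500 = 0.5172; (14500−10500)/14500 = 0.2759.
Σ = 2.137931. Dividing by the full population N = 6 gives P₁ = 0.356.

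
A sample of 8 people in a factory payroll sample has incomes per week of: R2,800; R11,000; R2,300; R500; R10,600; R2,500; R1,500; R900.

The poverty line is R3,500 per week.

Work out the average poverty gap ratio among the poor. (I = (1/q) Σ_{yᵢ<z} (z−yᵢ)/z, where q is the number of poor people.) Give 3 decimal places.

0.500

Below z: R500, R900, R1,500, R2,300, R2,500, R2,800 (q = 6 of N = 8).
Shortfall ratios (z−y)/z: 0.8571, 0.7429, 0.5714, 0.3429, 0.2857, 0.2000; sum = 3.000000.
I averages over the q = 6 poor units only: 3.000000 / 6 = 0.500.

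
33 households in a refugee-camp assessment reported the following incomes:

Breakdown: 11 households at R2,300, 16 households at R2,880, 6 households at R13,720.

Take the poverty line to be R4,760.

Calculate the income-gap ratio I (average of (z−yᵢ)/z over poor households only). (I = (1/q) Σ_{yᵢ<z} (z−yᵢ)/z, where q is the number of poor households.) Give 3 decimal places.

Below the line: 11×R2,300, 16×R2,880 (q = 27 of N = 33).
Shortfall ratios (z−y)/z: 0.5168 (×11), 0.3950 (×16); sum = 12.004202.
I averages over the q = 27 poor units only: 12.004202 / 27 = 0.445.

0.445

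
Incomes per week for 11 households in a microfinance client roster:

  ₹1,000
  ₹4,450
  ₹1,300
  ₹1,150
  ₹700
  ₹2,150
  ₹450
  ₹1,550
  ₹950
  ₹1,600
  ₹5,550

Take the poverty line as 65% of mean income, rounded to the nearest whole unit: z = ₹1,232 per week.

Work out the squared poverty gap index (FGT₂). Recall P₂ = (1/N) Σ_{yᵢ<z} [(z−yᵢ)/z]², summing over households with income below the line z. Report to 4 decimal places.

Incomes under z: ₹450, ₹700, ₹950, ₹1,000, ₹1,150 (q = 5 of N = 11).
Gap ratios (z−y)/z: (1232−450)/1232 = 0.6347; (1232−700)/1232 = 0.4318; (1232−950)/1232 = 0.2289; (1232−1000)/1232 = 0.1883; (1232−1150)/1232 = 0.0666.
Squared: 0.4029; 0.1865; 0.0524; 0.0355; 0.0044.
Sum = 0.681647; P₂ = 0.681647 / 11 = 0.0620.

0.0620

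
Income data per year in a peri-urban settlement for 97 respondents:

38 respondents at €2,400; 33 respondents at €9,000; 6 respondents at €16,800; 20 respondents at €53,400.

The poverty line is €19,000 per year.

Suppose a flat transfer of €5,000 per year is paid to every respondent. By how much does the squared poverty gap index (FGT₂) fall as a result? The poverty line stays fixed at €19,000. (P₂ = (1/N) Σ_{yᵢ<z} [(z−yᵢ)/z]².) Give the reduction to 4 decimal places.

Before: below the line — 38×€2,400, 33×€9,000, 6×€16,800; squared poverty gap index (FGT₂) = 0.394103.
After the €5,000 transfer: below the line — 38×€7,400, 33×€14,000; squared poverty gap index (FGT₂) = 0.169583.
Reduction = 0.394103 − 0.169583 = 0.2245.

0.2245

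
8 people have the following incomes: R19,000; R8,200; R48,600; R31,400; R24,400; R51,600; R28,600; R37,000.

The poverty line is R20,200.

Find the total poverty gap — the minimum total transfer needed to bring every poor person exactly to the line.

R13,200

Below the line: R8,200, R19,000 (q = 2 of N = 8).
Individual gaps: 20200−8200 = 12000; 20200−19000 = 1200.
Aggregate gap = R13,200.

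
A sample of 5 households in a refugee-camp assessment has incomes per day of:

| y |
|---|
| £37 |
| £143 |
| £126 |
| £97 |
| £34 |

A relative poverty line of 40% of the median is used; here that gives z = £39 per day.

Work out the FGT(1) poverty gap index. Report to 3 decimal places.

0.036

Poor units: £34, £37 (q = 2 of N = 5).
Gap ratios (z−y)/z: (39−34)/39 = 0.1282; (39−37)/39 = 0.0513.
Σ = 0.179487. Dividing by the full population N = 5 gives P₁ = 0.036.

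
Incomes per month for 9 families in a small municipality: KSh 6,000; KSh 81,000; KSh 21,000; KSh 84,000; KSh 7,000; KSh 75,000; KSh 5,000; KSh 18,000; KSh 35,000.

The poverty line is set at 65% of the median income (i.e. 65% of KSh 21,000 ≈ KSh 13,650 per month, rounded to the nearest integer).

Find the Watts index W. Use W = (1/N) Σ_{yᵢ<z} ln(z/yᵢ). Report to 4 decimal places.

0.2771

Below z: KSh 5,000, KSh 6,000, KSh 7,000 (q = 3 of N = 9).
Log shortfalls: ln(13650/5000) = 1.0043; ln(13650/6000) = 0.8220; ln(13650/7000) = 0.6678.
W = 2.494111 / 9 = 0.2771.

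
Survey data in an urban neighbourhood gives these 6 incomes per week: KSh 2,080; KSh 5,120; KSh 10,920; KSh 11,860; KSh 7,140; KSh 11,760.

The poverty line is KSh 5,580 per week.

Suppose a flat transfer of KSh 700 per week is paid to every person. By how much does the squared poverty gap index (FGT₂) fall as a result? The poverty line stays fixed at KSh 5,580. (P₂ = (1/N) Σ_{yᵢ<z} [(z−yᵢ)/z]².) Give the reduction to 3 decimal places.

0.025

Before: below the line — KSh 2,080, KSh 5,120; squared poverty gap index (FGT₂) = 0.06670.
After the KSh 700 transfer: below the line — KSh 2,780; squared poverty gap index (FGT₂) = 0.04197.
Reduction = 0.06670 − 0.04197 = 0.025.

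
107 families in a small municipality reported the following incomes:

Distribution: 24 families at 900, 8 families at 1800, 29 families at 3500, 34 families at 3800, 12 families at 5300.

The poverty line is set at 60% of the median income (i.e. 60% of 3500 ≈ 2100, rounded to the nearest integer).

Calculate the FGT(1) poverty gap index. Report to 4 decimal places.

0.1389

Below z: 24×900, 8×1800 (q = 32 of N = 107).
Relative gaps: (2100−900)/2100 = 0.5714 (×24); (2100−1800)/2100 = 0.1429 (×8).
Sum of shortfalls = 14.857143; P₁ averages over all N: 14.857143 / 107 = 0.1389.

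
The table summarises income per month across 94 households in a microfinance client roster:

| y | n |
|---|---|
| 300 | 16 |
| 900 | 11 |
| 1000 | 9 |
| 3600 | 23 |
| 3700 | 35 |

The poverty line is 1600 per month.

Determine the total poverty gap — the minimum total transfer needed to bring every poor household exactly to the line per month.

Below the line: 16×300, 11×900, 9×1000 (q = 36 of N = 94).
Individual gaps: 16×(1600−300) = 20800; 11×(1600−900) = 7700; 9×(1600−1000) = 5400.
Aggregate gap = 33900.

33900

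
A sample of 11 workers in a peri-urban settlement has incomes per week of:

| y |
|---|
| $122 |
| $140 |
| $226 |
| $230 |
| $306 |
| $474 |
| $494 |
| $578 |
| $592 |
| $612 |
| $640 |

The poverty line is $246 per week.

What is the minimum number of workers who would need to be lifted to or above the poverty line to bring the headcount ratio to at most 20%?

Currently q = 4 of N = 11 are below the line (H = 0.364).
A headcount ratio of at most 20% allows at most ⌊0.20 × 11⌋ = 2 poor workers.
So at least 4 − 2 = 2 must be lifted.

2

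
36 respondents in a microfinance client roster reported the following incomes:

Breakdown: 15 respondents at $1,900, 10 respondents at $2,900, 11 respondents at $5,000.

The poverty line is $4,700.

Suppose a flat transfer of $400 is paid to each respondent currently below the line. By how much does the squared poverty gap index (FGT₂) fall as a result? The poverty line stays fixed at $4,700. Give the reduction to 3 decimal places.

0.055

Before: below the line — 15×$1,900, 10×$2,900; squared poverty gap index (FGT₂) = 0.18862.
After the $400 transfer: below the line — 15×$2,300, 10×$3,300; squared poverty gap index (FGT₂) = 0.13329.
Reduction = 0.18862 − 0.13329 = 0.055.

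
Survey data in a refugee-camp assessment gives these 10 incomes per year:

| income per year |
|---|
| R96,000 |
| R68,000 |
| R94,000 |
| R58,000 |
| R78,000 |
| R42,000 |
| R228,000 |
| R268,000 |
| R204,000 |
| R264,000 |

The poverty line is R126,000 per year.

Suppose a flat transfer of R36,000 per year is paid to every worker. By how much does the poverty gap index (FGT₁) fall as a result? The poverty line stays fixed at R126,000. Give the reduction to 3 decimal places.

Before: below the line — R42,000, R58,000, R68,000, R78,000, R94,000, R96,000; poverty gap index (FGT₁) = 0.25397.
After the R36,000 transfer: below the line — R78,000, R94,000, R104,000, R114,000; poverty gap index (FGT₁) = 0.09048.
Reduction = 0.25397 − 0.09048 = 0.163.

0.163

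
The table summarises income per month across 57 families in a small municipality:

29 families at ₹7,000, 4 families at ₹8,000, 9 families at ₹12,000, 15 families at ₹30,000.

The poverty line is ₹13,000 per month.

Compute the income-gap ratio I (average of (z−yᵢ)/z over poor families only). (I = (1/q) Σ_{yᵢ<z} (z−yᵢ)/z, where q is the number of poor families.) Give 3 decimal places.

0.372

Below the line: 29×₹7,000, 4×₹8,000, 9×₹12,000 (q = 42 of N = 57).
Shortfall ratios (z−y)/z: 0.4615 (×29), 0.3846 (×4), 0.0769 (×9); sum = 15.615385.
I averages over the q = 42 poor units only: 15.615385 / 42 = 0.372.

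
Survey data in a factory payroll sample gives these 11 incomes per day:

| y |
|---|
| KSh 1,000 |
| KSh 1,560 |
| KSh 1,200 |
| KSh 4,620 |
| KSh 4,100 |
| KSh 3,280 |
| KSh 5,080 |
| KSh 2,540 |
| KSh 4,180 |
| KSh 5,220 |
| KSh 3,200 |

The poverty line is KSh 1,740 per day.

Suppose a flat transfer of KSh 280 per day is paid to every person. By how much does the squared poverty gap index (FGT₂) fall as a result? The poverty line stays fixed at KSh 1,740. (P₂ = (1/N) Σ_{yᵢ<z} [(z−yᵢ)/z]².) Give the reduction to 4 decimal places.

0.0178

Before: below the line — KSh 1,000, KSh 1,200, KSh 1,560; squared poverty gap index (FGT₂) = 0.026171.
After the KSh 280 transfer: below the line — KSh 1,280, KSh 1,480; squared poverty gap index (FGT₂) = 0.008383.
Reduction = 0.026171 − 0.008383 = 0.0178.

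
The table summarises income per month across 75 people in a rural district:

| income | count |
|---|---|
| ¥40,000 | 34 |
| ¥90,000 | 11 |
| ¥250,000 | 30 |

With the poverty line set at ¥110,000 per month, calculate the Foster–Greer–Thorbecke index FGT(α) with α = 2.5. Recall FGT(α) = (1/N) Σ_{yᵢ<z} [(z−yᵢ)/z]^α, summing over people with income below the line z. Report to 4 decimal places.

Below the line: 34×¥40,000, 11×¥90,000 (q = 45 of N = 75).
Normalized shortfalls: (110000−40000)/110000 = 0.6364 (×34); (110000−90000)/110000 = 0.1818 (×11).
Raised to α = 2.5: 0.32305 (×34); 0.01410 (×11).
Sum = 11.138594; FGT(2.5) = 11.138594 / 75 = 0.1485.

0.1485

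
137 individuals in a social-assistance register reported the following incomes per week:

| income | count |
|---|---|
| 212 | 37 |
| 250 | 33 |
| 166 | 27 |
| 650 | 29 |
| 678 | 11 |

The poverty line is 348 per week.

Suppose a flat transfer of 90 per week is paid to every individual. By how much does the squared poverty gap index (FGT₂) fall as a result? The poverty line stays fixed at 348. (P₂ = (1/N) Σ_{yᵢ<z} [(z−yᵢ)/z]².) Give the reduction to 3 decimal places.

0.096

Before: below the line — 27×166, 37×212, 33×250; squared poverty gap index (FGT₂) = 0.11425.
After the 90 transfer: below the line — 27×256, 37×302, 33×340; squared poverty gap index (FGT₂) = 0.01862.
Reduction = 0.11425 − 0.01862 = 0.096.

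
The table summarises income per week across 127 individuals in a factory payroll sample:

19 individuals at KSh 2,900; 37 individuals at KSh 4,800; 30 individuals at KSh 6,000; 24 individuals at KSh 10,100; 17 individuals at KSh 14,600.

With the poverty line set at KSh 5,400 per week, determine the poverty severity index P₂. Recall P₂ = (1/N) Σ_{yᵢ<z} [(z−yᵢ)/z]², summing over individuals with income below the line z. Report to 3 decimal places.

Below z: 19×KSh 2,900, 37×KSh 4,800 (q = 56 of N = 127).
Gap ratios (z−y)/z: (5400−2900)/5400 = 0.4630 (×19); (5400−4800)/5400 = 0.1111 (×37).
Squared: 0.2143 (×19); 0.0123 (×37).
Sum = 4.529150; P₂ = 4.529150 / 127 = 0.036.

0.036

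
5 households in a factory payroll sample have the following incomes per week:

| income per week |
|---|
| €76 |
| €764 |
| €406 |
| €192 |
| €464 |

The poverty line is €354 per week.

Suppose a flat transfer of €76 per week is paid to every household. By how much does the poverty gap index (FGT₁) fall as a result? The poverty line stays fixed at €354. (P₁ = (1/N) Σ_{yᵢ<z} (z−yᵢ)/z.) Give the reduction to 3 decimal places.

0.086

Before: below the line — €76, €192; poverty gap index (FGT₁) = 0.24859.
After the €76 transfer: below the line — €152, €268; poverty gap index (FGT₁) = 0.16271.
Reduction = 0.24859 − 0.16271 = 0.086.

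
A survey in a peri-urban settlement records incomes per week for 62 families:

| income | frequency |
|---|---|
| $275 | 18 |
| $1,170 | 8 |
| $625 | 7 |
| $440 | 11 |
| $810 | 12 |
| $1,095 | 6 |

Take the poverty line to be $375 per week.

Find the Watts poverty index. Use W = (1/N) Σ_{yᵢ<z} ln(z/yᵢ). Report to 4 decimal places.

0.0900

Incomes under z: 18×$275 (q = 18 of N = 62).
Log gaps: ln(375/275) = 0.3102 (×18).
W = 5.582789 / 62 = 0.0900.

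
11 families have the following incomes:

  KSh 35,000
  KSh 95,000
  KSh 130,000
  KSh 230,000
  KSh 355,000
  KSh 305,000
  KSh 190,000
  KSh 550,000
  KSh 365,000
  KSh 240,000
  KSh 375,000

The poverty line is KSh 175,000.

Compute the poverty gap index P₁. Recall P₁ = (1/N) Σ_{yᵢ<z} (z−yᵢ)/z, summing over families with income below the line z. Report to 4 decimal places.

0.1377

Below z: KSh 35,000, KSh 95,000, KSh 130,000 (q = 3 of N = 11).
Shortfall ratios: (175000−35000)/175000 = 0.8000; (175000−95000)/175000 = 0.4571; (175000−130000)/175000 = 0.2571.
Σ = 1.514286. Dividing by the full population N = 11 gives P₁ = 0.1377.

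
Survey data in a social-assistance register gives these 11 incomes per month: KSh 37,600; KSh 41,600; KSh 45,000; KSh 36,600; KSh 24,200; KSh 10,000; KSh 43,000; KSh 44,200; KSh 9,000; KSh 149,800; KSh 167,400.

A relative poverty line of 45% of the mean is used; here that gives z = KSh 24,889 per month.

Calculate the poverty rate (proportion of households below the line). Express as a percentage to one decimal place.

27.3%

3 of the 11 households have income below KSh 24,889.
H = 3/11 = 27.3%.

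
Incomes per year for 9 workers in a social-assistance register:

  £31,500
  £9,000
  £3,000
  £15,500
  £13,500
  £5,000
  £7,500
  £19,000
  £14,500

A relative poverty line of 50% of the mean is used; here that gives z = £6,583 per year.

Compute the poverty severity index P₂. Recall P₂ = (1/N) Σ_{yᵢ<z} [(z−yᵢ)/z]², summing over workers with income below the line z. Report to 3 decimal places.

Below z: £3,000, £5,000 (q = 2 of N = 9).
Shortfall ratios: (6583−3000)/6583 = 0.5443; (6583−5000)/6583 = 0.2405.
Squared: 0.2962; 0.0578.
Sum = 0.354066; P₂ = 0.354066 / 9 = 0.039.

0.039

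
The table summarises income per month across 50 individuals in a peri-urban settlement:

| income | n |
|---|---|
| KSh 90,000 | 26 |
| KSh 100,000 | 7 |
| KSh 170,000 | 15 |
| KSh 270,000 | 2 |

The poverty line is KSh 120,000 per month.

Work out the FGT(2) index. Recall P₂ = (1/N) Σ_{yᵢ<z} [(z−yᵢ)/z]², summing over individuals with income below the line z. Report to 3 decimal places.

Below the line: 26×KSh 90,000, 7×KSh 100,000 (q = 33 of N = 50).
Gap ratios (z−y)/z: (120000−90000)/120000 = 0.2500 (×26); (120000−100000)/120000 = 0.1667 (×7).
Squared: 0.0625 (×26); 0.0278 (×7).
Sum = 1.819444; P₂ = 1.819444 / 50 = 0.036.

0.036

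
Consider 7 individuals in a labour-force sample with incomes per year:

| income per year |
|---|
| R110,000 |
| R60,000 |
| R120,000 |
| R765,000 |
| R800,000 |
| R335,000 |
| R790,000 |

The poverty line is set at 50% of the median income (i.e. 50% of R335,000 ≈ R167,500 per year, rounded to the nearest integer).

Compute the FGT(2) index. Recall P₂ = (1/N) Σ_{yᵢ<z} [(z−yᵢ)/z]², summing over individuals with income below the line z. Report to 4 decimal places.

0.0872

Below z: R60,000, R110,000, R120,000 (q = 3 of N = 7).
Relative gaps: (167500−60000)/167500 = 0.6418; (167500−110000)/167500 = 0.3433; (167500−120000)/167500 = 0.2836.
Squared: 0.4119; 0.1178; 0.0804.
Sum = 0.610158; P₂ = 0.610158 / 7 = 0.0872.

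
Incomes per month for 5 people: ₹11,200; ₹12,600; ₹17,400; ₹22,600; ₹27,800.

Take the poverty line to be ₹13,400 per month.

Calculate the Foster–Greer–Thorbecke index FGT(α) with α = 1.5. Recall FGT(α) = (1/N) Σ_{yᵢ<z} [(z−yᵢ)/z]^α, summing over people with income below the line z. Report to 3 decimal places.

Below the line: ₹11,200, ₹12,600 (q = 2 of N = 5).
Gap ratios (z−y)/z: (13400−11200)/13400 = 0.1642; (13400−12600)/13400 = 0.0597.
Raised to α = 1.5: 0.06652; 0.01459.
Sum = 0.081111; FGT(1.5) = 0.081111 / 5 = 0.016.

0.016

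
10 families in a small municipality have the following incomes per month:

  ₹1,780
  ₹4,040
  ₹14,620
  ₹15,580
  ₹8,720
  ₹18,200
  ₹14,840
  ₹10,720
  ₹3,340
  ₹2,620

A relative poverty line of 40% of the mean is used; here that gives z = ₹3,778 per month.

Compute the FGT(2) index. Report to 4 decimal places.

Below z: ₹1,780, ₹2,620, ₹3,340 (q = 3 of N = 10).
Relative gaps: (3778−1780)/3778 = 0.5289; (3778−2620)/3778 = 0.3065; (3778−3340)/3778 = 0.1159.
Squared: 0.2797; 0.0939; 0.0134.
Sum = 0.387074; P₂ = 0.387074 / 10 = 0.0387.

0.0387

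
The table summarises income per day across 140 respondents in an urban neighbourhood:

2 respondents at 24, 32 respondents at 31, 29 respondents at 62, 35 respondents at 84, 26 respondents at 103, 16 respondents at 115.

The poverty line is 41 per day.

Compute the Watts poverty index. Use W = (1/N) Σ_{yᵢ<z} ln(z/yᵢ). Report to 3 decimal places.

0.072

Incomes under z: 2×24, 32×31 (q = 34 of N = 140).
Log gaps: ln(41/24) = 0.5355 (×2); ln(41/31) = 0.2796 (×32).
W = 10.017752 / 140 = 0.072.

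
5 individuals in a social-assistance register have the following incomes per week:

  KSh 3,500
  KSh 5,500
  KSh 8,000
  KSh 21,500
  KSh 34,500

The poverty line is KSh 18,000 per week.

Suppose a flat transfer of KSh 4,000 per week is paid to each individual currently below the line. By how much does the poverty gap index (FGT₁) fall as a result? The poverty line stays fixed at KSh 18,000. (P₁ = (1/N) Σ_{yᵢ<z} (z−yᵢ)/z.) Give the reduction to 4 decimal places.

Before: below the line — KSh 3,500, KSh 5,500, KSh 8,000; poverty gap index (FGT₁) = 0.411111.
After the KSh 4,000 transfer: below the line — KSh 7,500, KSh 9,500, KSh 12,000; poverty gap index (FGT₁) = 0.277778.
Reduction = 0.411111 − 0.277778 = 0.1333.

0.1333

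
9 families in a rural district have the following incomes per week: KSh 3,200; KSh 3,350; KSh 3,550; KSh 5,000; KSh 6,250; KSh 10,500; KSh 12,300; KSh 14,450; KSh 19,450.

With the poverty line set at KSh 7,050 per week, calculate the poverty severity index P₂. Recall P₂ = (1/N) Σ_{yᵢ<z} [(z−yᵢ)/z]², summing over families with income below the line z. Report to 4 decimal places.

0.1020

Poor units: KSh 3,200, KSh 3,350, KSh 3,550, KSh 5,000, KSh 6,250 (q = 5 of N = 9).
Shortfall ratios: (7050−3200)/7050 = 0.5461; (7050−3350)/7050 = 0.5248; (7050−3550)/7050 = 0.4965; (7050−5000)/7050 = 0.2908; (7050−6250)/7050 = 0.1135.
Squared: 0.2982; 0.2754; 0.2465; 0.0846; 0.0129.
Sum = 0.917559; P₂ = 0.917559 / 9 = 0.1020.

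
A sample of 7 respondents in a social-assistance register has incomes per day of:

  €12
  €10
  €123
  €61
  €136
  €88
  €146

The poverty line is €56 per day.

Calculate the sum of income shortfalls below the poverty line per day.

Below the line: €10, €12 (q = 2 of N = 7).
Individual gaps: 56−10 = 46; 56−12 = 44.
Aggregate gap = €90.

€90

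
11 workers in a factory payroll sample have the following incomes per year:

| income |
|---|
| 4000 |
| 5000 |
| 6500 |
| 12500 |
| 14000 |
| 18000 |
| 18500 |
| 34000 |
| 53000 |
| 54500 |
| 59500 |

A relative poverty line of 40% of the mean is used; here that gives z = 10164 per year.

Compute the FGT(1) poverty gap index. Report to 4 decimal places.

Incomes under z: 4000, 5000, 6500 (q = 3 of N = 11).
Gap ratios (z−y)/z: (10164−4000)/10164 = 0.6065; (10164−5000)/10164 = 0.5081; (10164−6500)/10164 = 0.3605.
Σ = 1.475010. Dividing by the full population N = 11 gives P₁ = 0.1341.

0.1341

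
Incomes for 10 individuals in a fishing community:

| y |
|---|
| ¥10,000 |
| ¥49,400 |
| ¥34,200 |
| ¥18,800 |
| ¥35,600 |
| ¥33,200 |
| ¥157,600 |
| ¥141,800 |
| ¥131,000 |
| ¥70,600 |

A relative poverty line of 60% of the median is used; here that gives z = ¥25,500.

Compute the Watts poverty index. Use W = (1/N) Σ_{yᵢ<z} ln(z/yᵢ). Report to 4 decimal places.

0.1241

Below z: ¥10,000, ¥18,800 (q = 2 of N = 10).
Log shortfalls: ln(25500/10000) = 0.9361; ln(25500/18800) = 0.3048.
W = 1.240915 / 10 = 0.1241.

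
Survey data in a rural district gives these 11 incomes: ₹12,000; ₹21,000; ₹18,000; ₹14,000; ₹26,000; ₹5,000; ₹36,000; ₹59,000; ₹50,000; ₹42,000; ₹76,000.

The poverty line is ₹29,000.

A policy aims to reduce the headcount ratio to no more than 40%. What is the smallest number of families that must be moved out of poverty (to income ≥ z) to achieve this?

2

Currently q = 6 of N = 11 are below the line (H = 0.545).
A headcount ratio of at most 40% allows at most ⌊0.40 × 11⌋ = 4 poor families.
So at least 6 − 4 = 2 must be lifted.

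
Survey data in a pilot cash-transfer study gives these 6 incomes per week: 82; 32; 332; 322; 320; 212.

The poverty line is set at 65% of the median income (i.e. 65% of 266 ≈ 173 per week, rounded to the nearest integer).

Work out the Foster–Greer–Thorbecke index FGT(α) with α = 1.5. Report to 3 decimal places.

0.186

Below the line: 32, 82 (q = 2 of N = 6).
Gap ratios (z−y)/z: (173−32)/173 = 0.8150; (173−82)/173 = 0.5260.
Raised to α = 1.5: 0.73580; 0.38150.
Sum = 1.117298; FGT(1.5) = 1.117298 / 6 = 0.186.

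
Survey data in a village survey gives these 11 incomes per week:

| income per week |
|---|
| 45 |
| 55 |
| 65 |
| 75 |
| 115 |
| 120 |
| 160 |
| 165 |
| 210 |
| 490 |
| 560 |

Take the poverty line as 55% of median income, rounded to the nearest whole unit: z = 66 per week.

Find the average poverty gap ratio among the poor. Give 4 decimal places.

Below the line: 45, 55, 65 (q = 3 of N = 11).
Relative gaps: 0.3182, 0.1667, 0.0152; sum = 0.500000.
The income-gap ratio divides by q (the poor only): 0.500000 / 3 = 0.1667.

0.1667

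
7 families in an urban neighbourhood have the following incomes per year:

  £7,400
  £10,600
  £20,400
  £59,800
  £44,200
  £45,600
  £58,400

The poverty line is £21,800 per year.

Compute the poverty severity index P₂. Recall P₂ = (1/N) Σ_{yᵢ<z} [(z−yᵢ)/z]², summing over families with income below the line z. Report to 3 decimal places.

Poor units: £7,400, £10,600, £20,400 (q = 3 of N = 7).
Gap ratios (z−y)/z: (21800−7400)/21800 = 0.6606; (21800−10600)/21800 = 0.5138; (21800−20400)/21800 = 0.0642.
Squared: 0.4363; 0.2640; 0.0041.
Sum = 0.704402; P₂ = 0.704402 / 7 = 0.101.

0.101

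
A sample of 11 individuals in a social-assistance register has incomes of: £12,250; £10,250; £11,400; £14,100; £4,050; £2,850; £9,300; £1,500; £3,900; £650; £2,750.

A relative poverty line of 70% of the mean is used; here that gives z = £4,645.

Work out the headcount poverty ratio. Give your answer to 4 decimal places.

0.5455

6 of the 11 individuals have income below £4,645.
H = 6/11 = 0.5455.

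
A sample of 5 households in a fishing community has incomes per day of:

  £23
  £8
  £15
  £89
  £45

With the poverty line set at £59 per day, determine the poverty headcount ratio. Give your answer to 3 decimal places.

0.800

4 of the 5 households have income below £59.
H = 4/5 = 0.800.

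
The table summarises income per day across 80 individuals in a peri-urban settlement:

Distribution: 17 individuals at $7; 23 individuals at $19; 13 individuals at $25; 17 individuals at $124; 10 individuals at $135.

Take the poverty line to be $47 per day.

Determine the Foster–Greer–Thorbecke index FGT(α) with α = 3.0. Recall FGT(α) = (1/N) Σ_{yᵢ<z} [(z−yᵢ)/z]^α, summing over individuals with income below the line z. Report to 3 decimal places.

Below z: 17×$7, 23×$19, 13×$25 (q = 53 of N = 80).
Relative gaps: (47−7)/47 = 0.8511 (×17); (47−19)/47 = 0.5957 (×23); (47−25)/47 = 0.4681 (×13).
Raised to α = 3.0: 0.61643 (×17); 0.21144 (×23); 0.10256 (×13).
Sum = 16.675688; FGT(3.0) = 16.675688 / 80 = 0.208.

0.208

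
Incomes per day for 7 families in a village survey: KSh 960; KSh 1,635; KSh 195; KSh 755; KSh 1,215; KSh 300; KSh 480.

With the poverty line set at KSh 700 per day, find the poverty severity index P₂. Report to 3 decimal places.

0.135

Below z: KSh 195, KSh 300, KSh 480 (q = 3 of N = 7).
Relative gaps: (700−195)/700 = 0.7214; (700−300)/700 = 0.5714; (700−480)/700 = 0.3143.
Squared: 0.5205; 0.3265; 0.0988.
Sum = 0.945765; P₂ = 0.945765 / 7 = 0.135.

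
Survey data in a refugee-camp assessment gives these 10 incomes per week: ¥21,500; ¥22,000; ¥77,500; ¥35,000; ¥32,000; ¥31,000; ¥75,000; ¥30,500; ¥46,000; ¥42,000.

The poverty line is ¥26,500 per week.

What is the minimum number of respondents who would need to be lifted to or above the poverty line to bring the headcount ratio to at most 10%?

2 of the 10 respondents are poor, so H = 2/10 = 0.200.
A headcount ratio of at most 10% allows at most ⌊0.10 × 10⌋ = 1 poor respondents.
So at least 2 − 1 = 1 must be lifted.

1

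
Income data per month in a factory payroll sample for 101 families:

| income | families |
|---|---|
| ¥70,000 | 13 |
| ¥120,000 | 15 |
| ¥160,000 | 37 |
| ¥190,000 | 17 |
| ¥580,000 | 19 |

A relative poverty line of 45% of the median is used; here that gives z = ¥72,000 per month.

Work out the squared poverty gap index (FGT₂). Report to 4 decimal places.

Below z: 13×¥70,000 (q = 13 of N = 101).
Gap ratios (z−y)/z: (72000−70000)/72000 = 0.0278 (×13).
Squared: 0.0008 (×13).
Sum = 0.010031; P₂ = 0.010031 / 101 = 0.0001.

0.0001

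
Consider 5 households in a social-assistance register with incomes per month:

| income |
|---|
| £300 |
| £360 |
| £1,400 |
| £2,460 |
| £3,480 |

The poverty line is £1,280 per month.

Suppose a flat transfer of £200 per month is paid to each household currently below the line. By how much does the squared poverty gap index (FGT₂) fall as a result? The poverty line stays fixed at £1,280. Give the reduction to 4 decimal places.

0.0830

Before: below the line — £300, £360; squared poverty gap index (FGT₂) = 0.220557.
After the £200 transfer: below the line — £500, £560; squared poverty gap index (FGT₂) = 0.137549.
Reduction = 0.220557 − 0.137549 = 0.0830.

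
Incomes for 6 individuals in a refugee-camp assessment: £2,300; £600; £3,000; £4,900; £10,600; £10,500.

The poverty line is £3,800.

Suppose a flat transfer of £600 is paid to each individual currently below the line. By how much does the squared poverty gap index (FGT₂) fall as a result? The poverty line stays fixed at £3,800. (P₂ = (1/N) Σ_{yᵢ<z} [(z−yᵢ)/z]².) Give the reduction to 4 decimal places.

Before: below the line — £600, £2,300, £3,000; squared poverty gap index (FGT₂) = 0.151547.
After the £600 transfer: below the line — £1,200, £2,900, £3,600; squared poverty gap index (FGT₂) = 0.087835.
Reduction = 0.151547 − 0.087835 = 0.0637.

0.0637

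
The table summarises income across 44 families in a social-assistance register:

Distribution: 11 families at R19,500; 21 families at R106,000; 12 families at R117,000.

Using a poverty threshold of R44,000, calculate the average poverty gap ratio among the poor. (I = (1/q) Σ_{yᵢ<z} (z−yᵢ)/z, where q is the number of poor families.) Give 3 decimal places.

Below z: 11×R19,500 (q = 11 of N = 44).
Relative gaps: 0.5568 (×11); sum = 6.125000.
The income-gap ratio divides by q (the poor only): 6.125000 / 11 = 0.557.

0.557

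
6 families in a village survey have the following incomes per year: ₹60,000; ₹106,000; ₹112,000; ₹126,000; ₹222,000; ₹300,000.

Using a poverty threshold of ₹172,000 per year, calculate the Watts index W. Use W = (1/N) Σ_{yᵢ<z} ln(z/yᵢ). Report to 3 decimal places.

Poor units: ₹60,000, ₹106,000, ₹112,000, ₹126,000 (q = 4 of N = 6).
Log shortfalls: ln(172000/60000) = 1.0531; ln(172000/106000) = 0.4841; ln(172000/112000) = 0.4290; ln(172000/126000) = 0.3112.
W = 2.277413 / 6 = 0.380.

0.380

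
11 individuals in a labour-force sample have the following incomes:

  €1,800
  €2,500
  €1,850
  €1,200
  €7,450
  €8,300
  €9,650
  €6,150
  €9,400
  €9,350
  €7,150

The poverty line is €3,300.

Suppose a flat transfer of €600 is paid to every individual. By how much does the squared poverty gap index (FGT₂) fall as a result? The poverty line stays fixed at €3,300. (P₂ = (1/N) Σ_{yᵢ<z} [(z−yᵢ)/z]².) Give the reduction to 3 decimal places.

Before: below the line — €1,200, €1,800, €1,850, €2,500; squared poverty gap index (FGT₂) = 0.07849.
After the €600 transfer: below the line — €1,800, €2,400, €2,450, €3,100; squared poverty gap index (FGT₂) = 0.03191.
Reduction = 0.07849 − 0.03191 = 0.047.

0.047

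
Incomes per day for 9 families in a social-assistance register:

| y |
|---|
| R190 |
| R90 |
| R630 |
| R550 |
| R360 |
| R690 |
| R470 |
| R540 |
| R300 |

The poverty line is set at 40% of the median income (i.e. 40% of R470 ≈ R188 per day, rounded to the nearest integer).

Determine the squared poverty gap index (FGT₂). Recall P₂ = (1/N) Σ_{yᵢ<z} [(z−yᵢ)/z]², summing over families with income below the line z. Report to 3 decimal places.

Below z: R90 (q = 1 of N = 9).
Shortfall ratios: (188−90)/188 = 0.5213.
Squared: 0.2717.
Sum = 0.271729; P₂ = 0.271729 / 9 = 0.030.

0.030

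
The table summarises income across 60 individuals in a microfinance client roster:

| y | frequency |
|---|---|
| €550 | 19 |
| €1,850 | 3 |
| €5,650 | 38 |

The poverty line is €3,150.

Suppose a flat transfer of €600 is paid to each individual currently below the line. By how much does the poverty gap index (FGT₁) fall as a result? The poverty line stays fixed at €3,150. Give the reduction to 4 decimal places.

Before: below the line — 19×€550, 3×€1,850; poverty gap index (FGT₁) = 0.282011.
After the €600 transfer: below the line — 19×€1,150, 3×€2,450; poverty gap index (FGT₁) = 0.212169.
Reduction = 0.282011 − 0.212169 = 0.0698.

0.0698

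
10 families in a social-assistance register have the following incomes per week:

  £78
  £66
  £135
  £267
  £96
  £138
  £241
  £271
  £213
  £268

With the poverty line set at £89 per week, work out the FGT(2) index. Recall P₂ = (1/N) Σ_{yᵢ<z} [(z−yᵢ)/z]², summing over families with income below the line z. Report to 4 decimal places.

0.0082

Below the line: £66, £78 (q = 2 of N = 10).
Gap ratios (z−y)/z: (89−66)/89 = 0.2584; (89−78)/89 = 0.1236.
Squared: 0.0668; 0.0153.
Sum = 0.082060; P₂ = 0.082060 / 10 = 0.0082.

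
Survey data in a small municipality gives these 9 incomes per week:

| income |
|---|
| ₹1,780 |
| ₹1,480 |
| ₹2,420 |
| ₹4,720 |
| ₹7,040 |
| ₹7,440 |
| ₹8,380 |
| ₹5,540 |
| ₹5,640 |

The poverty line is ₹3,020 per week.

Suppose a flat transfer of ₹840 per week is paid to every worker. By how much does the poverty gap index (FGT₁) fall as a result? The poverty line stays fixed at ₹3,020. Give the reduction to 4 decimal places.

0.0839

Before: below the line — ₹1,480, ₹1,780, ₹2,420; poverty gap index (FGT₁) = 0.124356.
After the ₹840 transfer: below the line — ₹2,320, ₹2,620; poverty gap index (FGT₁) = 0.040471.
Reduction = 0.124356 − 0.040471 = 0.0839.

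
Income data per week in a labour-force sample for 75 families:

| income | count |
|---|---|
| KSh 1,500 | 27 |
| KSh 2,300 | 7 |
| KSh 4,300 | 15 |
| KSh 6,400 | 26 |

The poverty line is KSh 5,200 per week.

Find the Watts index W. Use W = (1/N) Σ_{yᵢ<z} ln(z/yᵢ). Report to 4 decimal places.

0.5617

Below z: 27×KSh 1,500, 7×KSh 2,300, 15×KSh 4,300 (q = 49 of N = 75).
Log gaps: ln(5200/1500) = 1.2432 (×27); ln(5200/2300) = 0.8157 (×7); ln(5200/4300) = 0.1900 (×15).
W = 42.127126 / 75 = 0.5617.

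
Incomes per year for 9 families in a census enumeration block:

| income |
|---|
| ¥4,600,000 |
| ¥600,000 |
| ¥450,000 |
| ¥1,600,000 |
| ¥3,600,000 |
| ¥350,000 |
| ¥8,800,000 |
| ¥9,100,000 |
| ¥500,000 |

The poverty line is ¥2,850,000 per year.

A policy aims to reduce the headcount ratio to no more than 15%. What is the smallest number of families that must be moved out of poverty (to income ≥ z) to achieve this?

Currently q = 5 of N = 9 are below the line (H = 0.556).
A headcount ratio of at most 15% allows at most ⌊0.15 × 9⌋ = 1 poor families.
So at least 5 − 1 = 4 must be lifted.

4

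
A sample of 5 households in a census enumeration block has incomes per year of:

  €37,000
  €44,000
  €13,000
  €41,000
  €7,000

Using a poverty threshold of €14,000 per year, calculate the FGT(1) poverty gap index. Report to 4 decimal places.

0.1143

Below the line: €7,000, €13,000 (q = 2 of N = 5).
Shortfall ratios: (14000−7000)/14000 = 0.5000; (14000−13000)/14000 = 0.0714.
Sum of shortfalls = 0.571429; P₁ averages over all N: 0.571429 / 5 = 0.1143.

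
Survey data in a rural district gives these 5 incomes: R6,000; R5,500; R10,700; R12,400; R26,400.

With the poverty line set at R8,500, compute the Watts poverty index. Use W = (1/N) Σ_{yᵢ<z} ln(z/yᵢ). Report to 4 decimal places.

0.1567

Below the line: R5,500, R6,000 (q = 2 of N = 5).
ln(z/y) terms: ln(8500/5500) = 0.4353; ln(8500/6000) = 0.3483.
W = 0.783625 / 5 = 0.1567.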